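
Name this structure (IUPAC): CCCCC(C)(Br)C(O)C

3-bromo-3-methylheptan-2-ol

The longest chain bearing the –OH group is 7 carbons long (heptane).
The principal characteristic group is an alcohol (–OH), named with the suffix -ol.
Choose the numbering such that numbering from this end puts the hydroxyl group at C-2 rather than C-6.
With this numbering: the hydroxyl at C-2; a bromo group at C-3; a methyl group at C-3.
Substituent prefixes are cited in alphabetical order (multiplying prefixes like di-/tri- are ignored for ordering).
Putting it together: 3-bromo-3-methylheptan-2-ol.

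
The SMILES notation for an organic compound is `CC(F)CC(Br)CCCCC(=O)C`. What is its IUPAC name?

Counting along the main chain through the carbonyl gives 10 carbons: the parent is decane.
The highest-priority functional group is a ketone (C=O on an internal carbon), so the name ends in -one.
Number the chain so that numbering from this end puts the carbonyl group at C-2 rather than C-9.
That gives the carbonyl at C-2; a bromo group at C-7; a fluoro group at C-9.
The substituents are ordered alphabetically, ignoring any di-/tri- multipliers.
Putting it together: 7-bromo-9-fluorodecan-2-one.

7-bromo-9-fluorodecan-2-one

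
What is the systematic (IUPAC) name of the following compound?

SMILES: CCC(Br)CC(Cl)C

4-bromo-2-chlorohexane

The longest continuous carbon chain has 6 atoms, so the parent hydride is hexane.
The numbering direction is chosen so that the substituent locant set {2,4} is lower than {3,5} at the first point of difference.
This places a bromo group at C-4; a chloro group at C-2.
Prefixes are listed alphabetically: bromo, chloro.
Assembling the pieces gives 4-bromo-2-chlorohexane.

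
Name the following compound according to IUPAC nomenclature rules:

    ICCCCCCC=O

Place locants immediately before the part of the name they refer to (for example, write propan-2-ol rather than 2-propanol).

The longest chain bearing the –CHO group is 7 carbons long (heptane).
An aldehyde (terminal –CHO) is the principal characteristic group, giving the suffix -al.
Number the chain so that the aldehyde carbon is C-1 by definition.
With this numbering: an iodo group at C-7.
Putting it together: 7-iodoheptanal.

7-iodoheptanal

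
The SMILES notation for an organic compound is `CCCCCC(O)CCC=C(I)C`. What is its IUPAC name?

The longest chain bearing the –OH group and the multiple bond is 11 carbons long (undecane).
The highest-priority functional group is an alcohol (–OH), so the name ends in -ol.
There is one C=C double bond, indicated by the ending -ene.
Number the chain so that numbering from this end puts the double bond at C-2 rather than C-9.
That gives the hydroxyl at C-6; the double bond between C-2 and C-3; an iodo group at C-2.
Assembling the pieces gives 2-iodoundec-2-en-6-ol.

2-iodoundec-2-en-6-ol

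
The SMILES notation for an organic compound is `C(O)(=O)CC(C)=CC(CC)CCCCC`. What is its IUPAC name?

The longest carbon chain that includes the –COOH group and the multiple bond has 10 carbons, so the parent hydride is decane.
A carboxylic acid (terminal –COOH) is the principal characteristic group, giving the suffix -oic acid.
There is one C=C double bond, indicated by the ending -ene.
Number the chain so that the carboxylic acid carbon is C-1 by definition.
This places the double bond between C-3 and C-4; an ethyl group at C-5; a methyl group at C-3.
The substituents are ordered alphabetically, ignoring any di-/tri- multipliers.
Putting it together: 5-ethyl-3-methyldec-3-enoic acid.

5-ethyl-3-methyldec-3-enoic acid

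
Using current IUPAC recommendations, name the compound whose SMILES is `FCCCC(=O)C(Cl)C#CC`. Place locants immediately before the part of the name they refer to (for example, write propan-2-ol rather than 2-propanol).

The longest carbon chain that includes the carbonyl and the multiple bond has 8 carbons, so the parent hydride is octane.
A ketone (C=O on an internal carbon) is the principal characteristic group, giving the suffix -one.
A C≡C triple bond in the chain gives the infix -yne-.
Choose the numbering such that numbering from this end puts the carbonyl group at C-4 rather than C-5.
With this numbering: the carbonyl at C-4; the triple bond between C-6 and C-7; a chloro group at C-5; a fluoro group at C-1.
The substituents are ordered alphabetically, ignoring any di-/tri- multipliers.
Assembling the pieces gives 5-chloro-1-fluorooct-6-yn-4-one.

5-chloro-1-fluorooct-6-yn-4-one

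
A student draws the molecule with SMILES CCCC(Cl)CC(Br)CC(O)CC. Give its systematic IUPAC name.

Counting along the main chain through the –OH group gives 10 carbons: the parent is decane.
An alcohol (–OH) is the principal characteristic group, giving the suffix -ol.
Choose the numbering such that numbering from this end puts the hydroxyl group at C-3 rather than C-8.
With this numbering: the hydroxyl at C-3; a bromo group at C-5; a chloro group at C-7.
Substituent prefixes are cited in alphabetical order (multiplying prefixes like di-/tri- are ignored for ordering).
Putting it together: 5-bromo-7-chlorodecan-3-ol.

5-bromo-7-chlorodecan-3-ol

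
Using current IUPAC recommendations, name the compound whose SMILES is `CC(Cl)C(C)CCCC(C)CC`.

2-chloro-3,7-dimethylnonane

The longest continuous carbon chain has 9 atoms, so the parent hydride is nonane.
The numbering direction is chosen so that the substituent locant set {2,3,7} is lower than {3,7,8} at the first point of difference.
This places a chloro group at C-2; methyl groups at C-3 and C-7.
Prefixes are listed alphabetically: chloro, methyl.
The name is 2-chloro-3,7-dimethylnonane.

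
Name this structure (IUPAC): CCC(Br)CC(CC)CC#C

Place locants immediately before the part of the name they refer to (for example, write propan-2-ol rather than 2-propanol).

6-bromo-4-ethyloct-1-yne

Counting along the main chain through the multiple bond gives 8 carbons: the parent is octane.
A C≡C triple bond in the chain gives the infix -yne-.
Number the chain so that numbering from this end puts the triple bond at C-1 rather than C-7.
With this numbering: the triple bond between C-1 and C-2; a bromo group at C-6; an ethyl group at C-4.
The substituents are ordered alphabetically, ignoring any di-/tri- multipliers.
The name is 6-bromo-4-ethyloct-1-yne.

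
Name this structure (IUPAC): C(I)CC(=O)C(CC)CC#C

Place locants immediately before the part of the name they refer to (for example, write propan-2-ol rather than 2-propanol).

The longest carbon chain that includes the carbonyl and the multiple bond has 7 carbons, so the parent hydride is heptane.
A ketone (C=O on an internal carbon) is the principal characteristic group, giving the suffix -one.
A C≡C triple bond in the chain gives the infix -yne-.
Number the chain so that numbering from this end puts the carbonyl group at C-3 rather than C-5.
With this numbering: the carbonyl at C-3; the triple bond between C-6 and C-7; an ethyl group at C-4; an iodo group at C-1.
The substituents are ordered alphabetically, ignoring any di-/tri- multipliers.
Putting it together: 4-ethyl-1-iodohept-6-yn-3-one.

4-ethyl-1-iodohept-6-yn-3-one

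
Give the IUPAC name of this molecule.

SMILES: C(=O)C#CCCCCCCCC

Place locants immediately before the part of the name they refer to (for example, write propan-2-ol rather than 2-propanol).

undec-2-ynal

Counting along the main chain through the –CHO group and the multiple bond gives 11 carbons: the parent is undecane.
The highest-priority functional group is an aldehyde (terminal –CHO), so the name ends in -al.
A C≡C triple bond in the chain gives the infix -yne-.
Choose the numbering such that the aldehyde carbon is C-1 by definition.
With this numbering: the triple bond between C-2 and C-3.
The name is undec-2-ynal.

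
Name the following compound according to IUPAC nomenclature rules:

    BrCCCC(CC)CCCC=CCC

11-bromo-8-ethylundec-3-ene

The longest carbon chain that includes the multiple bond has 11 carbons, so the parent hydride is undecane.
A C=C double bond in the chain gives the infix -ene-.
Number the chain so that numbering from this end puts the double bond at C-3 rather than C-8.
With this numbering: the double bond between C-3 and C-4; a bromo group at C-11; an ethyl group at C-8.
Substituent prefixes are cited in alphabetical order (multiplying prefixes like di-/tri- are ignored for ordering).
Putting it together: 11-bromo-8-ethylundec-3-ene.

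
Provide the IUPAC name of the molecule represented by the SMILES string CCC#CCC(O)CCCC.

Counting along the main chain through the –OH group and the multiple bond gives 10 carbons: the parent is decane.
The principal characteristic group is an alcohol (–OH), named with the suffix -ol.
A C≡C triple bond in the chain gives the infix -yne-.
Choose the numbering such that numbering from this end puts the hydroxyl group at C-5 rather than C-6.
That gives the hydroxyl at C-5; the triple bond between C-7 and C-8.
The name is dec-7-yn-5-ol.

dec-7-yn-5-ol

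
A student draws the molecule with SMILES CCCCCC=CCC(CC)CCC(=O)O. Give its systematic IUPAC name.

The longest chain bearing the –COOH group and the multiple bond is 12 carbons long (dodecane).
A carboxylic acid (terminal –COOH) is the principal characteristic group, giving the suffix -oic acid.
The chain contains a C=C double bond, so the unsaturation ending is -ene.
Choose the numbering such that the carboxylic acid carbon is C-1 by definition.
That gives the double bond between C-6 and C-7; an ethyl group at C-4.
Assembling the pieces gives 4-ethyldodec-6-enoic acid.

4-ethyldodec-6-enoic acid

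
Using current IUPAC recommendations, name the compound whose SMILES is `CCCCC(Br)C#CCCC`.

The longest carbon chain that includes the multiple bond has 10 carbons, so the parent hydride is decane.
A C≡C triple bond in the chain gives the infix -yne-.
Number the chain so that numbering from this end puts the triple bond at C-4 rather than C-6.
With this numbering: the triple bond between C-4 and C-5; a bromo group at C-6.
Assembling the pieces gives 6-bromodec-4-yne.

6-bromodec-4-yne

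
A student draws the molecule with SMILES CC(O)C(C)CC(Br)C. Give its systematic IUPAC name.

5-bromo-3-methylhexan-2-ol

The longest carbon chain that includes the –OH group has 6 carbons, so the parent hydride is hexane.
An alcohol (–OH) is the principal characteristic group, giving the suffix -ol.
Choose the numbering such that numbering from this end puts the hydroxyl group at C-2 rather than C-5.
That gives the hydroxyl at C-2; a bromo group at C-5; a methyl group at C-3.
Substituent prefixes are cited in alphabetical order (multiplying prefixes like di-/tri- are ignored for ordering).
Assembling the pieces gives 5-bromo-3-methylhexan-2-ol.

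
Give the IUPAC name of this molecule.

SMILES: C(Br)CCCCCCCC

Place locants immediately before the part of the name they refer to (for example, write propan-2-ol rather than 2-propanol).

The longest continuous carbon chain has 9 atoms, so the parent hydride is nonane.
Number the chain so that the substituent locant set {1} is lower than {9} at the first point of difference.
With this numbering: a bromo group at C-1.
The name is 1-bromononane.

1-bromononane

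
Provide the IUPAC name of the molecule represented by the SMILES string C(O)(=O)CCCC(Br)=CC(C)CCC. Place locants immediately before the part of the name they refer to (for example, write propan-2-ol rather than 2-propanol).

5-bromo-7-methyldec-5-enoic acid

Counting along the main chain through the –COOH group and the multiple bond gives 10 carbons: the parent is decane.
A carboxylic acid (terminal –COOH) is the principal characteristic group, giving the suffix -oic acid.
A C=C double bond in the chain gives the infix -ene-.
The numbering direction is chosen so that the carboxylic acid carbon is C-1 by definition.
This places the double bond between C-5 and C-6; a bromo group at C-5; a methyl group at C-7.
Substituent prefixes are cited in alphabetical order (multiplying prefixes like di-/tri- are ignored for ordering).
Putting it together: 5-bromo-7-methyldec-5-enoic acid.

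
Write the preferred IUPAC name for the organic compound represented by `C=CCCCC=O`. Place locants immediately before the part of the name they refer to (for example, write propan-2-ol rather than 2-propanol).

hex-5-enal

The longest chain bearing the –CHO group and the multiple bond is 6 carbons long (hexane).
An aldehyde (terminal –CHO) is the principal characteristic group, giving the suffix -al.
A C=C double bond in the chain gives the infix -ene-.
Choose the numbering such that the aldehyde carbon is C-1 by definition.
With this numbering: the double bond between C-5 and C-6.
The name is hex-5-enal.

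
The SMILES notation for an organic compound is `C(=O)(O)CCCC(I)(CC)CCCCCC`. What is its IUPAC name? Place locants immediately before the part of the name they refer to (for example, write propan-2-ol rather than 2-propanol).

5-ethyl-5-iodoundecanoic acid

The longest carbon chain that includes the –COOH group has 11 carbons, so the parent hydride is undecane.
A carboxylic acid (terminal –COOH) is the principal characteristic group, giving the suffix -oic acid.
Choose the numbering such that the carboxylic acid carbon is C-1 by definition.
With this numbering: an ethyl group at C-5; an iodo group at C-5.
Prefixes are listed alphabetically: ethyl, iodo.
Assembling the pieces gives 5-ethyl-5-iodoundecanoic acid.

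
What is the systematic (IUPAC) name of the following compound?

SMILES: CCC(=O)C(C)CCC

4-methylheptan-3-one

Counting along the main chain through the carbonyl gives 7 carbons: the parent is heptane.
A ketone (C=O on an internal carbon) is the principal characteristic group, giving the suffix -one.
Choose the numbering such that numbering from this end puts the carbonyl group at C-3 rather than C-5.
This places the carbonyl at C-3; a methyl group at C-4.
The name is 4-methylheptan-3-one.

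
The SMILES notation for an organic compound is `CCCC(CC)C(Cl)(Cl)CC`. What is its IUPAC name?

The longest continuous carbon chain has 7 atoms, so the parent hydride is heptane.
The numbering direction is chosen so that the substituent locant set {3,3,4} is lower than {4,5,5} at the first point of difference.
This places two chloro groups at C-3; an ethyl group at C-4.
Substituent prefixes are cited in alphabetical order (multiplying prefixes like di-/tri- are ignored for ordering).
The name is 3,3-dichloro-4-ethylheptane.

3,3-dichloro-4-ethylheptane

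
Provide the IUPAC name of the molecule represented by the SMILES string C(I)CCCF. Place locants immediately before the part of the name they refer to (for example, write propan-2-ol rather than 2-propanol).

The longest carbon chain is 4 atoms: the parent is butane.
Number the chain so that the locant sets are identical either way, so the alphabetically earlier fluoro substituent takes the lower locant (1 rather than 4).
This places a fluoro group at C-1; an iodo group at C-4.
Substituent prefixes are cited in alphabetical order (multiplying prefixes like di-/tri- are ignored for ordering).
Putting it together: 1-fluoro-4-iodobutane.

1-fluoro-4-iodobutane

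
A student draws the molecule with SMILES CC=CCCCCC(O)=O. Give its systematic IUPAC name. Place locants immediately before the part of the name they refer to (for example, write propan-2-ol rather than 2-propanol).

oct-6-enoic acid

The longest chain bearing the –COOH group and the multiple bond is 8 carbons long (octane).
The highest-priority functional group is a carboxylic acid (terminal –COOH), so the name ends in -oic acid.
There is one C=C double bond, indicated by the ending -ene.
The numbering direction is chosen so that the carboxylic acid carbon is C-1 by definition.
With this numbering: the double bond between C-6 and C-7.
Putting it together: oct-6-enoic acid.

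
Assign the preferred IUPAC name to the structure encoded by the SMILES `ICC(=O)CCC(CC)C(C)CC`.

Counting along the main chain through the carbonyl gives 8 carbons: the parent is octane.
A ketone (C=O on an internal carbon) is the principal characteristic group, giving the suffix -one.
Choose the numbering such that numbering from this end puts the carbonyl group at C-2 rather than C-7.
That gives the carbonyl at C-2; an ethyl group at C-5; an iodo group at C-1; a methyl group at C-6.
Substituent prefixes are cited in alphabetical order (multiplying prefixes like di-/tri- are ignored for ordering).
The name is 5-ethyl-1-iodo-6-methyloctan-2-one.

5-ethyl-1-iodo-6-methyloctan-2-one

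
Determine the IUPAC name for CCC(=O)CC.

The longest chain bearing the carbonyl is 5 carbons long (pentane).
The principal characteristic group is a ketone (C=O on an internal carbon), named with the suffix -one.
The molecule is symmetric, so either numbering direction gives the same locants.
This places the carbonyl at C-3.
Assembling the pieces gives pentan-3-one.

pentan-3-one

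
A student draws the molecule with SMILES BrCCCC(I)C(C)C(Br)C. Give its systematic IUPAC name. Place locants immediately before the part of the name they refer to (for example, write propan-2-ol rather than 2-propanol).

1,6-dibromo-4-iodo-5-methylheptane

The longest carbon chain is 7 atoms: the parent is heptane.
The numbering direction is chosen so that the substituent locant set {1,4,5,6} is lower than {2,3,4,7} at the first point of difference.
This places bromo groups at C-1 and C-6; an iodo group at C-4; a methyl group at C-5.
The substituents are ordered alphabetically, ignoring any di-/tri- multipliers.
Assembling the pieces gives 1,6-dibromo-4-iodo-5-methylheptane.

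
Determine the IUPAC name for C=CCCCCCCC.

The longest chain bearing the multiple bond is 9 carbons long (nonane).
There is one C=C double bond, indicated by the ending -ene.
Choose the numbering such that numbering from this end puts the double bond at C-1 rather than C-8.
This places the double bond between C-1 and C-2.
The name is non-1-ene.

non-1-ene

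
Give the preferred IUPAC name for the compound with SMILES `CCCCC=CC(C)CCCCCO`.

The longest carbon chain that includes the –OH group and the multiple bond has 12 carbons, so the parent hydride is dodecane.
The highest-priority functional group is an alcohol (–OH), so the name ends in -ol.
The chain contains a C=C double bond, so the unsaturation ending is -ene.
The numbering direction is chosen so that numbering from this end puts the hydroxyl group at C-1 rather than C-12.
With this numbering: the hydroxyl at C-1; the double bond between C-7 and C-8; a methyl group at C-6.
Putting it together: 6-methyldodec-7-en-1-ol.

6-methyldodec-7-en-1-ol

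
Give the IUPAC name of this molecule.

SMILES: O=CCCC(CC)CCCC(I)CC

Counting along the main chain through the –CHO group gives 10 carbons: the parent is decane.
The principal characteristic group is an aldehyde (terminal –CHO), named with the suffix -al.
Number the chain so that the aldehyde carbon is C-1 by definition.
That gives an ethyl group at C-4; an iodo group at C-8.
Substituent prefixes are cited in alphabetical order (multiplying prefixes like di-/tri- are ignored for ordering).
Assembling the pieces gives 4-ethyl-8-iododecanal.

4-ethyl-8-iododecanal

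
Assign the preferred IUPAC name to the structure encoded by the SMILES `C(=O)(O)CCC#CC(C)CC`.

6-methyloct-4-ynoic acid

The longest carbon chain that includes the –COOH group and the multiple bond has 8 carbons, so the parent hydride is octane.
A carboxylic acid (terminal –COOH) is the principal characteristic group, giving the suffix -oic acid.
There is one C≡C triple bond, indicated by the ending -yne.
The numbering direction is chosen so that the carboxylic acid carbon is C-1 by definition.
That gives the triple bond between C-4 and C-5; a methyl group at C-6.
Assembling the pieces gives 6-methyloct-4-ynoic acid.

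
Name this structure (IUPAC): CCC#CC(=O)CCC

The longest chain bearing the carbonyl and the multiple bond is 8 carbons long (octane).
The principal characteristic group is a ketone (C=O on an internal carbon), named with the suffix -one.
There is one C≡C triple bond, indicated by the ending -yne.
The numbering direction is chosen so that numbering from this end puts the carbonyl group at C-4 rather than C-5.
This places the carbonyl at C-4; the triple bond between C-5 and C-6.
Putting it together: oct-5-yn-4-one.

oct-5-yn-4-one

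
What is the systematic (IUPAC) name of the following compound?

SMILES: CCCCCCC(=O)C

octan-2-one

The longest carbon chain that includes the carbonyl has 8 carbons, so the parent hydride is octane.
The principal characteristic group is a ketone (C=O on an internal carbon), named with the suffix -one.
Number the chain so that numbering from this end puts the carbonyl group at C-2 rather than C-7.
This places the carbonyl at C-2.
Assembling the pieces gives octan-2-one.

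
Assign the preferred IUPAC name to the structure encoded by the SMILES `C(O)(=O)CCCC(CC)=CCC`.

5-ethyloct-5-enoic acid

Counting along the main chain through the –COOH group and the multiple bond gives 8 carbons: the parent is octane.
The principal characteristic group is a carboxylic acid (terminal –COOH), named with the suffix -oic acid.
The chain contains a C=C double bond, so the unsaturation ending is -ene.
Number the chain so that the carboxylic acid carbon is C-1 by definition.
That gives the double bond between C-5 and C-6; an ethyl group at C-5.
Putting it together: 5-ethyloct-5-enoic acid.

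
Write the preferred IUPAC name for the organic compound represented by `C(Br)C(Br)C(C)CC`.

1,2-dibromo-3-methylpentane

The parent chain contains 5 carbons (pentane).
Choose the numbering such that the substituent locant set {1,2,3} is lower than {3,4,5} at the first point of difference.
That gives bromo groups at C-1 and C-2; a methyl group at C-3.
The substituents are ordered alphabetically, ignoring any di-/tri- multipliers.
Putting it together: 1,2-dibromo-3-methylpentane.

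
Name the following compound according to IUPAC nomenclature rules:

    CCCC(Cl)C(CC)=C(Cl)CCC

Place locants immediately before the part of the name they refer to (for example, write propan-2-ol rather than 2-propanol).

The longest carbon chain that includes the multiple bond has 9 carbons, so the parent hydride is nonane.
There is one C=C double bond, indicated by the ending -ene.
The numbering direction is chosen so that numbering from this end puts the double bond at C-4 rather than C-5.
With this numbering: the double bond between C-4 and C-5; chloro groups at C-4 and C-6; an ethyl group at C-5.
Substituent prefixes are cited in alphabetical order (multiplying prefixes like di-/tri- are ignored for ordering).
Assembling the pieces gives 4,6-dichloro-5-ethylnon-4-ene.

4,6-dichloro-5-ethylnon-4-ene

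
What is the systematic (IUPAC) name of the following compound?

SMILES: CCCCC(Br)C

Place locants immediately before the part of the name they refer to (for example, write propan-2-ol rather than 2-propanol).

The parent chain contains 6 carbons (hexane).
Choose the numbering such that the substituent locant set {2} is lower than {5} at the first point of difference.
With this numbering: a bromo group at C-2.
The name is 2-bromohexane.

2-bromohexane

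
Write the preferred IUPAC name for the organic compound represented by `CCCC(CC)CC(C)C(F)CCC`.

The longest carbon chain is 10 atoms: the parent is decane.
The numbering direction is chosen so that the substituent locant set {4,5,7} is lower than {4,6,7} at the first point of difference.
With this numbering: an ethyl group at C-7; a fluoro group at C-4; a methyl group at C-5.
The substituents are ordered alphabetically, ignoring any di-/tri- multipliers.
Putting it together: 7-ethyl-4-fluoro-5-methyldecane.

7-ethyl-4-fluoro-5-methyldecane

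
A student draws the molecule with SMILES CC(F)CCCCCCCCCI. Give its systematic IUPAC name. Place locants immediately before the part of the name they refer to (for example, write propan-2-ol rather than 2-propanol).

The longest carbon chain is 11 atoms: the parent is undecane.
Number the chain so that the substituent locant set {1,10} is lower than {2,11} at the first point of difference.
This places a fluoro group at C-10; an iodo group at C-1.
Prefixes are listed alphabetically: fluoro, iodo.
The name is 10-fluoro-1-iodoundecane.

10-fluoro-1-iodoundecane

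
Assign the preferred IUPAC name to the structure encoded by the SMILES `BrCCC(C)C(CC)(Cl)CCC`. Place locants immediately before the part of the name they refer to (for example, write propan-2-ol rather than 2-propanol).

1-bromo-4-chloro-4-ethyl-3-methylheptane

The parent chain contains 7 carbons (heptane).
Choose the numbering such that the substituent locant set {1,3,4,4} is lower than {4,4,5,7} at the first point of difference.
That gives a bromo group at C-1; a chloro group at C-4; an ethyl group at C-4; a methyl group at C-3.
Prefixes are listed alphabetically: bromo, chloro, ethyl, methyl.
Putting it together: 1-bromo-4-chloro-4-ethyl-3-methylheptane.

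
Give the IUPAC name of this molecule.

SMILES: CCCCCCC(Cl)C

2-chlorooctane

The longest carbon chain is 8 atoms: the parent is octane.
Number the chain so that the substituent locant set {2} is lower than {7} at the first point of difference.
This places a chloro group at C-2.
Assembling the pieces gives 2-chlorooctane.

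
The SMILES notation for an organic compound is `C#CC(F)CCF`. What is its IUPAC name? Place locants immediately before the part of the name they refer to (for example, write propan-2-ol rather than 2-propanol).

The longest carbon chain that includes the multiple bond has 5 carbons, so the parent hydride is pentane.
The chain contains a C≡C triple bond, so the unsaturation ending is -yne.
The numbering direction is chosen so that numbering from this end puts the triple bond at C-1 rather than C-4.
With this numbering: the triple bond between C-1 and C-2; fluoro groups at C-3 and C-5.
Putting it together: 3,5-difluoropent-1-yne.

3,5-difluoropent-1-yne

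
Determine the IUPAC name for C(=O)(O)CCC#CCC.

Counting along the main chain through the –COOH group and the multiple bond gives 7 carbons: the parent is heptane.
The principal characteristic group is a carboxylic acid (terminal –COOH), named with the suffix -oic acid.
A C≡C triple bond in the chain gives the infix -yne-.
Number the chain so that the carboxylic acid carbon is C-1 by definition.
This places the triple bond between C-4 and C-5.
Assembling the pieces gives hept-4-ynoic acid.

hept-4-ynoic acid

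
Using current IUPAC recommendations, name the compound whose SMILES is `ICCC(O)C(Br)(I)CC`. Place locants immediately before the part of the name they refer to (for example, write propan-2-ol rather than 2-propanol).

4-bromo-1,4-diiodohexan-3-ol

The longest chain bearing the –OH group is 6 carbons long (hexane).
The highest-priority functional group is an alcohol (–OH), so the name ends in -ol.
Number the chain so that numbering from this end puts the hydroxyl group at C-3 rather than C-4.
That gives the hydroxyl at C-3; a bromo group at C-4; iodo groups at C-1 and C-4.
Prefixes are listed alphabetically: bromo, iodo.
Putting it together: 4-bromo-1,4-diiodohexan-3-ol.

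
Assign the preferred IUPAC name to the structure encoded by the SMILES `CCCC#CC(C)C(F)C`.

The longest carbon chain that includes the multiple bond has 8 carbons, so the parent hydride is octane.
A C≡C triple bond in the chain gives the infix -yne-.
The numbering direction is chosen so that the substituent locant set {2,3} is lower than {6,7} at the first point of difference.
That gives the triple bond between C-4 and C-5; a fluoro group at C-2; a methyl group at C-3.
Prefixes are listed alphabetically: fluoro, methyl.
Assembling the pieces gives 2-fluoro-3-methyloct-4-yne.

2-fluoro-3-methyloct-4-yne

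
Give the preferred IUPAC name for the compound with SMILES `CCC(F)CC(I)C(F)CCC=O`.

The longest carbon chain that includes the –CHO group has 9 carbons, so the parent hydride is nonane.
The principal characteristic group is an aldehyde (terminal –CHO), named with the suffix -al.
The numbering direction is chosen so that the aldehyde carbon is C-1 by definition.
This places fluoro groups at C-4 and C-7; an iodo group at C-5.
Substituent prefixes are cited in alphabetical order (multiplying prefixes like di-/tri- are ignored for ordering).
Assembling the pieces gives 4,7-difluoro-5-iodononanal.

4,7-difluoro-5-iodononanal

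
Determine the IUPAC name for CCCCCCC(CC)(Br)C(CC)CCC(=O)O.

5-bromo-4,5-diethylundecanoic acid

The longest carbon chain that includes the –COOH group has 11 carbons, so the parent hydride is undecane.
The highest-priority functional group is a carboxylic acid (terminal –COOH), so the name ends in -oic acid.
Number the chain so that the carboxylic acid carbon is C-1 by definition.
This places a bromo group at C-5; ethyl groups at C-4 and C-5.
Substituent prefixes are cited in alphabetical order (multiplying prefixes like di-/tri- are ignored for ordering).
Putting it together: 5-bromo-4,5-diethylundecanoic acid.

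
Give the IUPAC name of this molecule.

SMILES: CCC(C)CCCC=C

Counting along the main chain through the multiple bond gives 8 carbons: the parent is octane.
The chain contains a C=C double bond, so the unsaturation ending is -ene.
Number the chain so that numbering from this end puts the double bond at C-1 rather than C-7.
With this numbering: the double bond between C-1 and C-2; a methyl group at C-6.
Putting it together: 6-methyloct-1-ene.

6-methyloct-1-ene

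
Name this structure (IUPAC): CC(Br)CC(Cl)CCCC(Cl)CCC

The longest continuous carbon chain has 11 atoms, so the parent hydride is undecane.
The numbering direction is chosen so that the substituent locant set {2,4,8} is lower than {4,8,10} at the first point of difference.
With this numbering: a bromo group at C-2; chloro groups at C-4 and C-8.
Prefixes are listed alphabetically: bromo, chloro.
Putting it together: 2-bromo-4,8-dichloroundecane.

2-bromo-4,8-dichloroundecane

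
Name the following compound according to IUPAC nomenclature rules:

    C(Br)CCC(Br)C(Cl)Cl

The longest carbon chain is 5 atoms: the parent is pentane.
Number the chain so that the substituent locant set {1,1,2,5} is lower than {1,4,5,5} at the first point of difference.
That gives bromo groups at C-2 and C-5; two chloro groups at C-1.
The substituents are ordered alphabetically, ignoring any di-/tri- multipliers.
The name is 2,5-dibromo-1,1-dichloropentane.

2,5-dibromo-1,1-dichloropentane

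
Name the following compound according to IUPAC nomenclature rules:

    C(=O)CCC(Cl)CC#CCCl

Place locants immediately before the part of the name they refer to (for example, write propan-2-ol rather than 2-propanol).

The longest chain bearing the –CHO group and the multiple bond is 8 carbons long (octane).
The principal characteristic group is an aldehyde (terminal –CHO), named with the suffix -al.
There is one C≡C triple bond, indicated by the ending -yne.
Number the chain so that the aldehyde carbon is C-1 by definition.
That gives the triple bond between C-6 and C-7; chloro groups at C-4 and C-8.
Assembling the pieces gives 4,8-dichlorooct-6-ynal.

4,8-dichlorooct-6-ynal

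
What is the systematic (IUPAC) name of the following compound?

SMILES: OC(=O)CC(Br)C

The longest carbon chain that includes the –COOH group has 4 carbons, so the parent hydride is butane.
The highest-priority functional group is a carboxylic acid (terminal –COOH), so the name ends in -oic acid.
The numbering direction is chosen so that the carboxylic acid carbon is C-1 by definition.
That gives a bromo group at C-3.
The name is 3-bromobutanoic acid.

3-bromobutanoic acid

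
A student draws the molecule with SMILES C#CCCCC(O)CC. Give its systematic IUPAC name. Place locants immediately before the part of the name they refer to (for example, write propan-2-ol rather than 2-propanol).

oct-7-yn-3-ol

The longest carbon chain that includes the –OH group and the multiple bond has 8 carbons, so the parent hydride is octane.
An alcohol (–OH) is the principal characteristic group, giving the suffix -ol.
The chain contains a C≡C triple bond, so the unsaturation ending is -yne.
Number the chain so that numbering from this end puts the hydroxyl group at C-3 rather than C-6.
This places the hydroxyl at C-3; the triple bond between C-7 and C-8.
The name is oct-7-yn-3-ol.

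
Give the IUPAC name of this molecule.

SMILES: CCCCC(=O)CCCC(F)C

The longest chain bearing the carbonyl is 10 carbons long (decane).
The principal characteristic group is a ketone (C=O on an internal carbon), named with the suffix -one.
The numbering direction is chosen so that numbering from this end puts the carbonyl group at C-5 rather than C-6.
That gives the carbonyl at C-5; a fluoro group at C-9.
The name is 9-fluorodecan-5-one.

9-fluorodecan-5-one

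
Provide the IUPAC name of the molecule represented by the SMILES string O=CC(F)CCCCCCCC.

2-fluorodecanal

Counting along the main chain through the –CHO group gives 10 carbons: the parent is decane.
An aldehyde (terminal –CHO) is the principal characteristic group, giving the suffix -al.
Number the chain so that the aldehyde carbon is C-1 by definition.
This places a fluoro group at C-2.
Putting it together: 2-fluorodecanal.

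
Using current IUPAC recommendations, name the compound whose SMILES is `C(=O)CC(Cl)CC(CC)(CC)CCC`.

3-chloro-5,5-diethyloctanal

Counting along the main chain through the –CHO group gives 8 carbons: the parent is octane.
The highest-priority functional group is an aldehyde (terminal –CHO), so the name ends in -al.
Number the chain so that the aldehyde carbon is C-1 by definition.
This places a chloro group at C-3; two ethyl groups at C-5.
Substituent prefixes are cited in alphabetical order (multiplying prefixes like di-/tri- are ignored for ordering).
Putting it together: 3-chloro-5,5-diethyloctanal.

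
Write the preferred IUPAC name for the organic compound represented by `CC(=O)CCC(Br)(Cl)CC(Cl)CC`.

5-bromo-5,7-dichlorononan-2-one

The longest carbon chain that includes the carbonyl has 9 carbons, so the parent hydride is nonane.
The highest-priority functional group is a ketone (C=O on an internal carbon), so the name ends in -one.
Number the chain so that numbering from this end puts the carbonyl group at C-2 rather than C-8.
That gives the carbonyl at C-2; a bromo group at C-5; chloro groups at C-5 and C-7.
Substituent prefixes are cited in alphabetical order (multiplying prefixes like di-/tri- are ignored for ordering).
Putting it together: 5-bromo-5,7-dichlorononan-2-one.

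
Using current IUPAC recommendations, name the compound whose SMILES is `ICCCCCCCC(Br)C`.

8-bromo-1-iodononane

The longest carbon chain is 9 atoms: the parent is nonane.
Number the chain so that the substituent locant set {1,8} is lower than {2,9} at the first point of difference.
This places a bromo group at C-8; an iodo group at C-1.
The substituents are ordered alphabetically, ignoring any di-/tri- multipliers.
Assembling the pieces gives 8-bromo-1-iodononane.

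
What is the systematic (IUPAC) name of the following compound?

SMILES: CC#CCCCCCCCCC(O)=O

Counting along the main chain through the –COOH group and the multiple bond gives 12 carbons: the parent is dodecane.
The principal characteristic group is a carboxylic acid (terminal –COOH), named with the suffix -oic acid.
There is one C≡C triple bond, indicated by the ending -yne.
Choose the numbering such that the carboxylic acid carbon is C-1 by definition.
That gives the triple bond between C-10 and C-11.
The name is dodec-10-ynoic acid.

dodec-10-ynoic acid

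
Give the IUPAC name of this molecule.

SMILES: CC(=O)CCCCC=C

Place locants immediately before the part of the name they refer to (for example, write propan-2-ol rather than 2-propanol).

oct-7-en-2-one

The longest carbon chain that includes the carbonyl and the multiple bond has 8 carbons, so the parent hydride is octane.
The principal characteristic group is a ketone (C=O on an internal carbon), named with the suffix -one.
There is one C=C double bond, indicated by the ending -ene.
The numbering direction is chosen so that numbering from this end puts the carbonyl group at C-2 rather than C-7.
That gives the carbonyl at C-2; the double bond between C-7 and C-8.
Putting it together: oct-7-en-2-one.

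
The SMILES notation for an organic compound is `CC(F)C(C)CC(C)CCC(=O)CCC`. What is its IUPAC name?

The longest chain bearing the carbonyl is 11 carbons long (undecane).
A ketone (C=O on an internal carbon) is the principal characteristic group, giving the suffix -one.
The numbering direction is chosen so that numbering from this end puts the carbonyl group at C-4 rather than C-8.
That gives the carbonyl at C-4; a fluoro group at C-10; methyl groups at C-7 and C-9.
Prefixes are listed alphabetically: fluoro, methyl.
Assembling the pieces gives 10-fluoro-7,9-dimethylundecan-4-one.

10-fluoro-7,9-dimethylundecan-4-one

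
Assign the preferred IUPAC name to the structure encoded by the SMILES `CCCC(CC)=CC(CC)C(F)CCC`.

4,6-diethyl-7-fluorodec-4-ene

The longest carbon chain that includes the multiple bond has 10 carbons, so the parent hydride is decane.
There is one C=C double bond, indicated by the ending -ene.
Choose the numbering such that numbering from this end puts the double bond at C-4 rather than C-6.
That gives the double bond between C-4 and C-5; ethyl groups at C-4 and C-6; a fluoro group at C-7.
The substituents are ordered alphabetically, ignoring any di-/tri- multipliers.
Putting it together: 4,6-diethyl-7-fluorodec-4-ene.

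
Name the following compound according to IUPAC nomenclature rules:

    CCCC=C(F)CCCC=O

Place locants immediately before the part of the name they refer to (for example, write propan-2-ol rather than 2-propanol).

The longest carbon chain that includes the –CHO group and the multiple bond has 9 carbons, so the parent hydride is nonane.
The principal characteristic group is an aldehyde (terminal –CHO), named with the suffix -al.
The chain contains a C=C double bond, so the unsaturation ending is -ene.
Number the chain so that the aldehyde carbon is C-1 by definition.
With this numbering: the double bond between C-5 and C-6; a fluoro group at C-5.
Putting it together: 5-fluoronon-5-enal.

5-fluoronon-5-enal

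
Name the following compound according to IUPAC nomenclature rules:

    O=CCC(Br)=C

3-bromobut-3-enal

The longest carbon chain that includes the –CHO group and the multiple bond has 4 carbons, so the parent hydride is butane.
An aldehyde (terminal –CHO) is the principal characteristic group, giving the suffix -al.
There is one C=C double bond, indicated by the ending -ene.
Choose the numbering such that the aldehyde carbon is C-1 by definition.
With this numbering: the double bond between C-3 and C-4; a bromo group at C-3.
Putting it together: 3-bromobut-3-enal.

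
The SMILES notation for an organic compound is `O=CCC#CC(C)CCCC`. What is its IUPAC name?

The longest carbon chain that includes the –CHO group and the multiple bond has 9 carbons, so the parent hydride is nonane.
The highest-priority functional group is an aldehyde (terminal –CHO), so the name ends in -al.
A C≡C triple bond in the chain gives the infix -yne-.
The numbering direction is chosen so that the aldehyde carbon is C-1 by definition.
With this numbering: the triple bond between C-3 and C-4; a methyl group at C-5.
Putting it together: 5-methylnon-3-ynal.

5-methylnon-3-ynal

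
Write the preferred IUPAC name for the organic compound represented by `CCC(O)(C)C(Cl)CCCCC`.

4-chloro-3-methylnonan-3-ol

Counting along the main chain through the –OH group gives 9 carbons: the parent is nonane.
The principal characteristic group is an alcohol (–OH), named with the suffix -ol.
Number the chain so that numbering from this end puts the hydroxyl group at C-3 rather than C-7.
With this numbering: the hydroxyl at C-3; a chloro group at C-4; a methyl group at C-3.
Prefixes are listed alphabetically: chloro, methyl.
The name is 4-chloro-3-methylnonan-3-ol.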